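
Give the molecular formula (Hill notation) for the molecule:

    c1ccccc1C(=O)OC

Heavy atoms from the SMILES: 8 C, 2 O.
Implicit hydrogens by atom environment:
  5 × C (aromatic): 1 H each → 5
  2 × O: no H
  1 × C: 3 H
  1 × C (aromatic): no H
  1 × C: no H
  Total hydrogens = 8.
Molecular formula: C8H8O2

C8H8O2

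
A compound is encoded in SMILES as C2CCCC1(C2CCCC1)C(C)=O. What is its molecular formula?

C12H20O

Heavy atoms from the SMILES: 12 C, 1 O.
Implicit hydrogens by atom environment:
  8 × C: 2 H each → 16
  2 × C: no H
  1 × C: 3 H
  1 × C: 1 H
  1 × O: no H
  Total hydrogens = 20.
Molecular formula: C12H20O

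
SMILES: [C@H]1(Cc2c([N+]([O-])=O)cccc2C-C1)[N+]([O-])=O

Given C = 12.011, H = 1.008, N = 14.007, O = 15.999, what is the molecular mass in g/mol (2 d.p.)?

Molecular formula: C10H10N2O4.
M = 10×12.011 + 10×1.008 + 2×14.007 + 4×15.999 = 222.20 g/mol.

222.20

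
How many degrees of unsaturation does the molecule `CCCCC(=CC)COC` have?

1

Molecular formula from the SMILES: C9H18O.
DoU = (2C + 2 + N − H − X)/2 = (2·9 + 2 + 0 − 18 − 0)/2 = 2/2 = 1.
(Structurally: 0 ring(s) + 1 π bond(s) = 1.)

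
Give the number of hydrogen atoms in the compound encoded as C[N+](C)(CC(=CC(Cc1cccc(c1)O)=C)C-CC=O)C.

Hydrogens are implicit in SMILES; fill each atom to its normal valence:
  5 × C: 2 H each → 10
  4 × C (aromatic): 1 H each → 4
  3 × C: 3 H each → 9
  2 × C: 1 H each → 2
  2 × C: no H
  2 × C (aromatic): no H
  1 × N (charge +1): no H
  1 × O: 1 H
  1 × O: no H
  Total hydrogens = 26.

26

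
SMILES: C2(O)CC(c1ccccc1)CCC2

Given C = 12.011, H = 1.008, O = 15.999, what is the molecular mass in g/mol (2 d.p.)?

176.26

Molecular formula: C12H16O.
M = 12×12.011 + 16×1.008 + 1×15.999 = 176.26 g/mol.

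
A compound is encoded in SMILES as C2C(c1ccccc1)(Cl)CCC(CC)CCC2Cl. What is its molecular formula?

C16H22Cl2

Heavy atoms from the SMILES: 16 C, 2 Cl.
Implicit hydrogens by atom environment:
  6 × C: 2 H each → 12
  5 × C (aromatic): 1 H each → 5
  2 × C: 1 H each → 2
  2 × Cl: no H
  1 × C: 3 H
  1 × C: no H
  1 × C (aromatic): no H
  Total hydrogens = 22.
Molecular formula: C16H22Cl2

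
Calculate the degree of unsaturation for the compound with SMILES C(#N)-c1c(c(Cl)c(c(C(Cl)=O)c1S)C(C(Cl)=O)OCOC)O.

Molecular formula from the SMILES: C12H8Cl3NO5S.
DoU = (2C + 2 + N − H − X)/2 = (2·12 + 2 + 1 − 8 − 3)/2 = 16/2 = 8.
(Structurally: 1 ring(s) + 7 π bond(s) = 8.)

8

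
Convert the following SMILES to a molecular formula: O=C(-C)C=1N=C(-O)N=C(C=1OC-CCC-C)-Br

C11H15BrN2O3

Heavy atoms from the SMILES: 1 Br, 11 C, 2 N, 3 O.
Implicit hydrogens by atom environment:
  4 × C: 2 H each → 8
  4 × C (aromatic): no H
  2 × C: 3 H each → 6
  2 × N (aromatic): no H
  2 × O: no H
  1 × Br: no H
  1 × C: no H
  1 × O: 1 H
  Total hydrogens = 15.
Molecular formula: C11H15BrN2O3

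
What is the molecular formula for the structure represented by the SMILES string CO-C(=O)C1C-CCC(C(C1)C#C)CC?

Heavy atoms from the SMILES: 13 C, 2 O.
Implicit hydrogens by atom environment:
  5 × C: 2 H each → 10
  4 × C: 1 H each → 4
  2 × C: 3 H each → 6
  2 × C: no H
  2 × O: no H
  Total hydrogens = 20.
Molecular formula: C13H20O2

C13H20O2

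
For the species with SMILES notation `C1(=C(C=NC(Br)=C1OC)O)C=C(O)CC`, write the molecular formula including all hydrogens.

C10H12BrNO3

Heavy atoms from the SMILES: 1 Br, 10 C, 1 N, 3 O.
Implicit hydrogens by atom environment:
  4 × C (aromatic): no H
  2 × C: 3 H each → 6
  2 × O: 1 H each → 2
  1 × Br: no H
  1 × C: 2 H
  1 × C (aromatic): 1 H
  1 × C: 1 H
  1 × C: no H
  1 × N (aromatic): no H
  1 × O: no H
  Total hydrogens = 12.
Molecular formula: C10H12BrNO3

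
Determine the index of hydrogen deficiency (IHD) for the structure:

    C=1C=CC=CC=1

Molecular formula from the SMILES: C6H6.
DoU = (2C + 2 + N − H − X)/2 = (2·6 + 2 + 0 − 6 − 0)/2 = 8/2 = 4.
(Structurally: 1 ring(s) + 3 π bond(s) = 4.)

4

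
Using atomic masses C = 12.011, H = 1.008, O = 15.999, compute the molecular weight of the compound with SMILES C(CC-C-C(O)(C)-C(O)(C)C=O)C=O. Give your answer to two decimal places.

202.25

Molecular formula: C10H18O4.
M = 10×12.011 + 18×1.008 + 4×15.999 = 202.25 g/mol.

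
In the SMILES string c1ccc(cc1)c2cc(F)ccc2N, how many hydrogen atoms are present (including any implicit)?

Hydrogens are implicit in SMILES; fill each atom to its normal valence:
  8 × C (aromatic): 1 H each → 8
  4 × C (aromatic): no H
  1 × F: no H
  1 × N: 2 H
  Total hydrogens = 10.

10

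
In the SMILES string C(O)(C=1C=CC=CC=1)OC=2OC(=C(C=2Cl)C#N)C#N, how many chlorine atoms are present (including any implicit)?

The symbol for chlorine appears 1 time in the SMILES.

1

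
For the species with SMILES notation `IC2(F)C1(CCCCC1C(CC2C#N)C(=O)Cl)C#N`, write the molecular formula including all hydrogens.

Heavy atoms from the SMILES: 13 C, 1 Cl, 1 F, 1 I, 2 N, 1 O.
Implicit hydrogens by atom environment:
  5 × C: 2 H each → 10
  5 × C: no H
  3 × C: 1 H each → 3
  2 × N: no H
  1 × Cl: no H
  1 × F: no H
  1 × I: no H
  1 × O: no H
  Total hydrogens = 13.
Molecular formula: C13H13ClFIN2O

C13H13ClFIN2O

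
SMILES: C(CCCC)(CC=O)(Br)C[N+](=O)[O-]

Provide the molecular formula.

C8H14BrNO3

Heavy atoms from the SMILES: 1 Br, 8 C, 1 N, 3 O.
Implicit hydrogens by atom environment:
  5 × C: 2 H each → 10
  2 × O: no H
  1 × Br: no H
  1 × C: 3 H
  1 × C: 1 H
  1 × C: no H
  1 × N (charge +1): no H
  1 × O (charge -1): no H
  Total hydrogens = 14.
Molecular formula: C8H14BrNO3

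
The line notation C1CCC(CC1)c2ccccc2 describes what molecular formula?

C12H16

Heavy atoms from the SMILES: 12 C.
Implicit hydrogens by atom environment:
  5 × C: 2 H each → 10
  5 × C (aromatic): 1 H each → 5
  1 × C: 1 H
  1 × C (aromatic): no H
  Total hydrogens = 16.
Molecular formula: C12H16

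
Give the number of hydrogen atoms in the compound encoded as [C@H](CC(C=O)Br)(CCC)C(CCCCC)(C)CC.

31

Hydrogens are implicit in SMILES; fill each atom to its normal valence:
  8 × C: 2 H each → 16
  4 × C: 3 H each → 12
  3 × C: 1 H each → 3
  1 × Br: no H
  1 × C: no H
  1 × O: no H
  Total hydrogens = 31.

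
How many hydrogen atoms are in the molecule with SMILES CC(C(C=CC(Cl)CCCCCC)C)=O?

Hydrogens are implicit in SMILES; fill each atom to its normal valence:
  5 × C: 2 H each → 10
  4 × C: 1 H each → 4
  3 × C: 3 H each → 9
  1 × C: no H
  1 × Cl: no H
  1 × O: no H
  Total hydrogens = 23.

23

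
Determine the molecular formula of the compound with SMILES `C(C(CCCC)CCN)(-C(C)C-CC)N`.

Heavy atoms from the SMILES: 13 C, 2 N.
Implicit hydrogens by atom environment:
  7 × C: 2 H each → 14
  3 × C: 3 H each → 9
  3 × C: 1 H each → 3
  2 × N: 2 H each → 4
  Total hydrogens = 30.
Molecular formula: C13H30N2

C13H30N2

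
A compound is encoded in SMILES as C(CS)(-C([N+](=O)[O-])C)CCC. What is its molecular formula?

C7H15NO2S

Heavy atoms from the SMILES: 7 C, 1 N, 2 O, 1 S.
Implicit hydrogens by atom environment:
  3 × C: 2 H each → 6
  2 × C: 3 H each → 6
  2 × C: 1 H each → 2
  1 × N (charge +1): no H
  1 × O: no H
  1 × O (charge -1): no H
  1 × S: 1 H
  Total hydrogens = 15.
Molecular formula: C7H15NO2S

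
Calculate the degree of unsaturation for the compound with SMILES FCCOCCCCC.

Molecular formula from the SMILES: C7H15FO.
DoU = (2C + 2 + N − H − X)/2 = (2·7 + 2 + 0 − 15 − 1)/2 = 0/2 = 0.
(Structurally: 0 ring(s) + 0 π bond(s) = 0.)

0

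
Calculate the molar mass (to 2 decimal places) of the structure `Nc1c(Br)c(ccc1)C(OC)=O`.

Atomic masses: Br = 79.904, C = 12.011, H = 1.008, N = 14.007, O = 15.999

Molecular formula: C8H8BrNO2.
M = 1×79.904 + 8×12.011 + 8×1.008 + 1×14.007 + 2×15.999 = 230.06 g/mol.

230.06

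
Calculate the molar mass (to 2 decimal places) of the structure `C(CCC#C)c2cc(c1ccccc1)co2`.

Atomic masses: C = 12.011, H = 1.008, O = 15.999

Molecular formula: C15H14O.
M = 15×12.011 + 14×1.008 + 1×15.999 = 210.28 g/mol.

210.28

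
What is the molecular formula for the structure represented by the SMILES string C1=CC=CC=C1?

C6H6

Heavy atoms from the SMILES: 6 C.
Implicit hydrogens by atom environment:
  6 × C (aromatic): 1 H each → 6
  Total hydrogens = 6.
Molecular formula: C6H6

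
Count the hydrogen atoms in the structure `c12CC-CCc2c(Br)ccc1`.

Hydrogens are implicit in SMILES; fill each atom to its normal valence:
  4 × C: 2 H each → 8
  3 × C (aromatic): 1 H each → 3
  3 × C (aromatic): no H
  1 × Br: no H
  Total hydrogens = 11.

11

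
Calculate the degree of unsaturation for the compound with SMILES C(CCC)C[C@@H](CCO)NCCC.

0

Molecular formula from the SMILES: C11H25NO.
DoU = (2C + 2 + N − H − X)/2 = (2·11 + 2 + 1 − 25 − 0)/2 = 0/2 = 0.
(Structurally: 0 ring(s) + 0 π bond(s) = 0.)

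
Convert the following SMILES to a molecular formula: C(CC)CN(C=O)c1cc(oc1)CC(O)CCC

Heavy atoms from the SMILES: 14 C, 1 N, 3 O.
Implicit hydrogens by atom environment:
  6 × C: 2 H each → 12
  2 × C: 3 H each → 6
  2 × C (aromatic): 1 H each → 2
  2 × C: 1 H each → 2
  2 × C (aromatic): no H
  1 × N: no H
  1 × O: 1 H
  1 × O (aromatic): no H
  1 × O: no H
  Total hydrogens = 23.
Molecular formula: C14H23NO3

C14H23NO3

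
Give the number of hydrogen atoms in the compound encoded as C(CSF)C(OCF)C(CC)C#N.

13

Hydrogens are implicit in SMILES; fill each atom to its normal valence:
  4 × C: 2 H each → 8
  2 × C: 1 H each → 2
  2 × F: no H
  1 × C: 3 H
  1 × C: no H
  1 × N: no H
  1 × O: no H
  1 × S: no H
  Total hydrogens = 13.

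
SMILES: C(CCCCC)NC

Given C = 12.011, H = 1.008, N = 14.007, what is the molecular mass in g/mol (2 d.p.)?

115.22

Molecular formula: C7H17N.
M = 7×12.011 + 17×1.008 + 1×14.007 = 115.22 g/mol.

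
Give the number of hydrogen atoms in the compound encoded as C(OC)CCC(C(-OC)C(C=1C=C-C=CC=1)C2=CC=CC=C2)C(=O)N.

Hydrogens are implicit in SMILES; fill each atom to its normal valence:
  10 × C (aromatic): 1 H each → 10
  3 × C: 2 H each → 6
  3 × C: 1 H each → 3
  3 × O: no H
  2 × C: 3 H each → 6
  2 × C (aromatic): no H
  1 × C: no H
  1 × N: 2 H
  Total hydrogens = 27.

27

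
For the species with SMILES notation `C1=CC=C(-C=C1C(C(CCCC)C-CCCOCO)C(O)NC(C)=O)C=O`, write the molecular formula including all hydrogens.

C21H33NO5

Heavy atoms from the SMILES: 21 C, 1 N, 5 O.
Implicit hydrogens by atom environment:
  8 × C: 2 H each → 16
  4 × C: 1 H each → 4
  4 × C (aromatic): 1 H each → 4
  3 × O: no H
  2 × C: 3 H each → 6
  2 × C (aromatic): no H
  2 × O: 1 H each → 2
  1 × C: no H
  1 × N: 1 H
  Total hydrogens = 33.
Molecular formula: C21H33NO5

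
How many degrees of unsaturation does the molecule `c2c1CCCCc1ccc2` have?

5

Molecular formula from the SMILES: C10H12.
DoU = (2C + 2 + N − H − X)/2 = (2·10 + 2 + 0 − 12 − 0)/2 = 10/2 = 5.
(Structurally: 2 ring(s) + 3 π bond(s) = 5.)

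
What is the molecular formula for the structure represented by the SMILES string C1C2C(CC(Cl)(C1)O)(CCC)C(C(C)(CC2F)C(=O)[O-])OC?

C16H25ClFO4-

Heavy atoms from the SMILES: 16 C, 1 Cl, 1 F, 4 O.
Implicit hydrogens by atom environment:
  6 × C: 2 H each → 12
  4 × C: no H
  3 × C: 3 H each → 9
  3 × C: 1 H each → 3
  2 × O: no H
  1 × Cl: no H
  1 × F: no H
  1 × O: 1 H
  1 × O (charge -1): no H
  Total hydrogens = 25.
Net charge -1.
Molecular formula: C16H25ClFO4-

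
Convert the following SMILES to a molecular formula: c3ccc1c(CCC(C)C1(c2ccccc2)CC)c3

Heavy atoms from the SMILES: 19 C.
Implicit hydrogens by atom environment:
  9 × C (aromatic): 1 H each → 9
  3 × C: 2 H each → 6
  3 × C (aromatic): no H
  2 × C: 3 H each → 6
  1 × C: 1 H
  1 × C: no H
  Total hydrogens = 22.
Molecular formula: C19H22

C19H22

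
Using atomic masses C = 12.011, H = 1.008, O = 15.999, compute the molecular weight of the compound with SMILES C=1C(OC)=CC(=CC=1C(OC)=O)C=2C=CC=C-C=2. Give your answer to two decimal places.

242.27

Molecular formula: C15H14O3.
M = 15×12.011 + 14×1.008 + 3×15.999 = 242.27 g/mol.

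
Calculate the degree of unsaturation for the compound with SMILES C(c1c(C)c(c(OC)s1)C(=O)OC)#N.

Molecular formula from the SMILES: C9H9NO3S.
DoU = (2C + 2 + N − H − X)/2 = (2·9 + 2 + 1 − 9 − 0)/2 = 12/2 = 6.
(Structurally: 1 ring(s) + 5 π bond(s) = 6.)

6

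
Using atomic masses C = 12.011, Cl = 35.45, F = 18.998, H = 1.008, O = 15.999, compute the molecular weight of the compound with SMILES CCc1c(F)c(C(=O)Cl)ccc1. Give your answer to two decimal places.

Molecular formula: C9H8ClFO.
M = 9×12.011 + 1×35.45 + 1×18.998 + 8×1.008 + 1×15.999 = 186.61 g/mol.

186.61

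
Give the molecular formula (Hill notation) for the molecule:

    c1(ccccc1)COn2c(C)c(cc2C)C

Heavy atoms from the SMILES: 14 C, 1 N, 1 O.
Implicit hydrogens by atom environment:
  6 × C (aromatic): 1 H each → 6
  4 × C (aromatic): no H
  3 × C: 3 H each → 9
  1 × C: 2 H
  1 × N (aromatic): no H
  1 × O: no H
  Total hydrogens = 17.
Molecular formula: C14H17NO

C14H17NO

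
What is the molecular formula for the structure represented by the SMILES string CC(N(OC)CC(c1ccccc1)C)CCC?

C15H25NO

Heavy atoms from the SMILES: 15 C, 1 N, 1 O.
Implicit hydrogens by atom environment:
  5 × C (aromatic): 1 H each → 5
  4 × C: 3 H each → 12
  3 × C: 2 H each → 6
  2 × C: 1 H each → 2
  1 × C (aromatic): no H
  1 × N: no H
  1 × O: no H
  Total hydrogens = 25.
Molecular formula: C15H25NO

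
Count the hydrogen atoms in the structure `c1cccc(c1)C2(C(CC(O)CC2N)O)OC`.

Hydrogens are implicit in SMILES; fill each atom to its normal valence:
  5 × C (aromatic): 1 H each → 5
  3 × C: 1 H each → 3
  2 × C: 2 H each → 4
  2 × O: 1 H each → 2
  1 × C: 3 H
  1 × C: no H
  1 × C (aromatic): no H
  1 × N: 2 H
  1 × O: no H
  Total hydrogens = 19.

19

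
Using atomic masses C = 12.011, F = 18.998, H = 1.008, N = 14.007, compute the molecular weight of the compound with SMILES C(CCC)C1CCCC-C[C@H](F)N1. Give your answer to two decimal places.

187.30

Molecular formula: C11H22FN.
M = 11×12.011 + 1×18.998 + 22×1.008 + 1×14.007 = 187.30 g/mol.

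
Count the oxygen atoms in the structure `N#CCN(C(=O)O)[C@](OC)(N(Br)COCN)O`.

The symbol for oxygen appears 5 times in the SMILES.

5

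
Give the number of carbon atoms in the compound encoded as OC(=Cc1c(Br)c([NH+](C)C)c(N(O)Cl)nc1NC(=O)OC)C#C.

The symbol for carbon appears 13 times in the SMILES. Lowercase c denotes aromatic carbon and counts toward C.

13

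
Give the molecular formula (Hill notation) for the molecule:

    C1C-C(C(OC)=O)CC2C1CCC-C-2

Heavy atoms from the SMILES: 12 C, 2 O.
Implicit hydrogens by atom environment:
  7 × C: 2 H each → 14
  3 × C: 1 H each → 3
  2 × O: no H
  1 × C: 3 H
  1 × C: no H
  Total hydrogens = 20.
Molecular formula: C12H20O2

C12H20O2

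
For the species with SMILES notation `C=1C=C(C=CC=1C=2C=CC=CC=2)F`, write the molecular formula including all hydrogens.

C12H9F

Heavy atoms from the SMILES: 12 C, 1 F.
Implicit hydrogens by atom environment:
  9 × C (aromatic): 1 H each → 9
  3 × C (aromatic): no H
  1 × F: no H
  Total hydrogens = 9.
Molecular formula: C12H9F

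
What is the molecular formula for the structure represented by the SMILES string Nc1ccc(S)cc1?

Heavy atoms from the SMILES: 6 C, 1 N, 1 S.
Implicit hydrogens by atom environment:
  4 × C (aromatic): 1 H each → 4
  2 × C (aromatic): no H
  1 × N: 2 H
  1 × S: 1 H
  Total hydrogens = 7.
Molecular formula: C6H7NS

C6H7NS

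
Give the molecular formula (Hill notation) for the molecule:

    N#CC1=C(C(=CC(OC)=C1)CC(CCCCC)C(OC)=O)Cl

C17H22ClNO3

Heavy atoms from the SMILES: 17 C, 1 Cl, 1 N, 3 O.
Implicit hydrogens by atom environment:
  5 × C: 2 H each → 10
  4 × C (aromatic): no H
  3 × C: 3 H each → 9
  3 × O: no H
  2 × C (aromatic): 1 H each → 2
  2 × C: no H
  1 × C: 1 H
  1 × Cl: no H
  1 × N: no H
  Total hydrogens = 22.
Molecular formula: C17H22ClNO3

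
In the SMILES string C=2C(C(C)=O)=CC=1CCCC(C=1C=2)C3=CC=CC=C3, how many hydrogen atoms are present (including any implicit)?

18

Hydrogens are implicit in SMILES; fill each atom to its normal valence:
  8 × C (aromatic): 1 H each → 8
  4 × C (aromatic): no H
  3 × C: 2 H each → 6
  1 × C: 3 H
  1 × C: 1 H
  1 × C: no H
  1 × O: no H
  Total hydrogens = 18.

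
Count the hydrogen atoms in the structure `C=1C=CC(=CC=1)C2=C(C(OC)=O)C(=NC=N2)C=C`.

Hydrogens are implicit in SMILES; fill each atom to its normal valence:
  6 × C (aromatic): 1 H each → 6
  4 × C (aromatic): no H
  2 × N (aromatic): no H
  2 × O: no H
  1 × C: 3 H
  1 × C: 2 H
  1 × C: 1 H
  1 × C: no H
  Total hydrogens = 12.

12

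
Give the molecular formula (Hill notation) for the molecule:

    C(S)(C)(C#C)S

Heavy atoms from the SMILES: 4 C, 2 S.
Implicit hydrogens by atom environment:
  2 × C: no H
  2 × S: 1 H each → 2
  1 × C: 3 H
  1 × C: 1 H
  Total hydrogens = 6.
Molecular formula: C4H6S2

C4H6S2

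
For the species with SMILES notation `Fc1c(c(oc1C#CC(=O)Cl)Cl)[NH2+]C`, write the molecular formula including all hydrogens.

Heavy atoms from the SMILES: 8 C, 2 Cl, 1 F, 1 N, 2 O.
Implicit hydrogens by atom environment:
  4 × C (aromatic): no H
  3 × C: no H
  2 × Cl: no H
  1 × C: 3 H
  1 × F: no H
  1 × N (charge +1): 2 H
  1 × O (aromatic): no H
  1 × O: no H
  Total hydrogens = 5.
Net charge +1.
Molecular formula: C8H5Cl2FNO2+

C8H5Cl2FNO2+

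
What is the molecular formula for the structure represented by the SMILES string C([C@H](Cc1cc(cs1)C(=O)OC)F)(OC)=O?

C10H11FO4S

Heavy atoms from the SMILES: 10 C, 1 F, 4 O, 1 S.
Implicit hydrogens by atom environment:
  4 × O: no H
  2 × C: 3 H each → 6
  2 × C (aromatic): 1 H each → 2
  2 × C (aromatic): no H
  2 × C: no H
  1 × C: 2 H
  1 × C: 1 H
  1 × F: no H
  1 × S (aromatic): no H
  Total hydrogens = 11.
Molecular formula: C10H11FO4S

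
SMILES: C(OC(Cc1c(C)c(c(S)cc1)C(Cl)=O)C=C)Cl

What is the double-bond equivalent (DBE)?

6

Molecular formula from the SMILES: C13H14Cl2O2S.
DoU = (2C + 2 + N − H − X)/2 = (2·13 + 2 + 0 − 14 − 2)/2 = 12/2 = 6.
(Structurally: 1 ring(s) + 5 π bond(s) = 6.)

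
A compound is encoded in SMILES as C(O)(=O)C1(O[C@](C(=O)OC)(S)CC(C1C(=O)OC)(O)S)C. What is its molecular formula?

C11H16O8S2

Heavy atoms from the SMILES: 11 C, 8 O, 2 S.
Implicit hydrogens by atom environment:
  6 × C: no H
  6 × O: no H
  3 × C: 3 H each → 9
  2 × O: 1 H each → 2
  2 × S: 1 H each → 2
  1 × C: 2 H
  1 × C: 1 H
  Total hydrogens = 16.
Molecular formula: C11H16O8S2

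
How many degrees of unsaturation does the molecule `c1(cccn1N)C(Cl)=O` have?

Molecular formula from the SMILES: C5H5ClN2O.
DoU = (2C + 2 + N − H − X)/2 = (2·5 + 2 + 2 − 5 − 1)/2 = 8/2 = 4.
(Structurally: 1 ring(s) + 3 π bond(s) = 4.)

4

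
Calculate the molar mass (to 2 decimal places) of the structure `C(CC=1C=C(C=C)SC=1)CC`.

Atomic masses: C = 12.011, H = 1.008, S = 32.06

Molecular formula: C10H14S.
M = 10×12.011 + 14×1.008 + 1×32.06 = 166.28 g/mol.

166.28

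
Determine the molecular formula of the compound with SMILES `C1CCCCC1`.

Heavy atoms from the SMILES: 6 C.
Implicit hydrogens by atom environment:
  6 × C: 2 H each → 12
  Total hydrogens = 12.
Molecular formula: C6H12

C6H12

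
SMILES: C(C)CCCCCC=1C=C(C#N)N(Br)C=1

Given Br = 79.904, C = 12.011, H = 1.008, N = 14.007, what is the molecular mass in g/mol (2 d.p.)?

269.19

Molecular formula: C12H17BrN2.
M = 1×79.904 + 12×12.011 + 17×1.008 + 2×14.007 = 269.19 g/mol.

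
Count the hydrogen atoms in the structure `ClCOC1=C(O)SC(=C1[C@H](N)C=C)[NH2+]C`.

14

Hydrogens are implicit in SMILES; fill each atom to its normal valence:
  4 × C (aromatic): no H
  2 × C: 2 H each → 4
  2 × C: 1 H each → 2
  1 × C: 3 H
  1 × Cl: no H
  1 × N (charge +1): 2 H
  1 × N: 2 H
  1 × O: 1 H
  1 × O: no H
  1 × S (aromatic): no H
  Total hydrogens = 14.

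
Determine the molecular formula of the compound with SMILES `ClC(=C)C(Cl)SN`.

Heavy atoms from the SMILES: 3 C, 2 Cl, 1 N, 1 S.
Implicit hydrogens by atom environment:
  2 × Cl: no H
  1 × C: 2 H
  1 × C: 1 H
  1 × C: no H
  1 × N: 2 H
  1 × S: no H
  Total hydrogens = 5.
Molecular formula: C3H5Cl2NS

C3H5Cl2NS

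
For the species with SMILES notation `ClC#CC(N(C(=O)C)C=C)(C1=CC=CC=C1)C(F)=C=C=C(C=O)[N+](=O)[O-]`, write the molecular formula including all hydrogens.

C18H12ClFN2O4

Heavy atoms from the SMILES: 18 C, 1 Cl, 1 F, 2 N, 4 O.
Implicit hydrogens by atom environment:
  8 × C: no H
  5 × C (aromatic): 1 H each → 5
  3 × O: no H
  2 × C: 1 H each → 2
  1 × C: 3 H
  1 × C: 2 H
  1 × C (aromatic): no H
  1 × Cl: no H
  1 × F: no H
  1 × N (charge +1): no H
  1 × N: no H
  1 × O (charge -1): no H
  Total hydrogens = 12.
Molecular formula: C18H12ClFN2O4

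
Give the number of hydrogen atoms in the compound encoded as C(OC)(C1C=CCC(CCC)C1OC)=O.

Hydrogens are implicit in SMILES; fill each atom to its normal valence:
  5 × C: 1 H each → 5
  3 × C: 3 H each → 9
  3 × C: 2 H each → 6
  3 × O: no H
  1 × C: no H
  Total hydrogens = 20.

20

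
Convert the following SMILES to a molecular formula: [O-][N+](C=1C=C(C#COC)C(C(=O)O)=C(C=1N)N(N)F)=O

Heavy atoms from the SMILES: 10 C, 1 F, 4 N, 5 O.
Implicit hydrogens by atom environment:
  5 × C (aromatic): no H
  3 × C: no H
  3 × O: no H
  2 × N: 2 H each → 4
  1 × C: 3 H
  1 × C (aromatic): 1 H
  1 × F: no H
  1 × N: no H
  1 × N (charge +1): no H
  1 × O: 1 H
  1 × O (charge -1): no H
  Total hydrogens = 9.
Molecular formula: C10H9FN4O5

C10H9FN4O5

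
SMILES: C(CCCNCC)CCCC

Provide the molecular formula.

C10H23N

Heavy atoms from the SMILES: 10 C, 1 N.
Implicit hydrogens by atom environment:
  8 × C: 2 H each → 16
  2 × C: 3 H each → 6
  1 × N: 1 H
  Total hydrogens = 23.
Molecular formula: C10H23N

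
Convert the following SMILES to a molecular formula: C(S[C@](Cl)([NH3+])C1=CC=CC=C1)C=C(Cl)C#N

C11H11Cl2N2S+

Heavy atoms from the SMILES: 11 C, 2 Cl, 2 N, 1 S.
Implicit hydrogens by atom environment:
  5 × C (aromatic): 1 H each → 5
  3 × C: no H
  2 × Cl: no H
  1 × C: 2 H
  1 × C: 1 H
  1 × C (aromatic): no H
  1 × N (charge +1): 3 H
  1 × N: no H
  1 × S: no H
  Total hydrogens = 11.
Net charge +1.
Molecular formula: C11H11Cl2N2S+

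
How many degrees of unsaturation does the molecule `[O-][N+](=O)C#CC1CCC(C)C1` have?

Molecular formula from the SMILES: C8H11NO2.
DoU = (2C + 2 + N − H − X)/2 = (2·8 + 2 + 1 − 11 − 0)/2 = 8/2 = 4.
(Structurally: 1 ring(s) + 3 π bond(s) = 4.)

4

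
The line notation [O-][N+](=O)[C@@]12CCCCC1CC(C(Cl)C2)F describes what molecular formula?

C10H15ClFNO2

Heavy atoms from the SMILES: 10 C, 1 Cl, 1 F, 1 N, 2 O.
Implicit hydrogens by atom environment:
  6 × C: 2 H each → 12
  3 × C: 1 H each → 3
  1 × C: no H
  1 × Cl: no H
  1 × F: no H
  1 × N (charge +1): no H
  1 × O: no H
  1 × O (charge -1): no H
  Total hydrogens = 15.
Molecular formula: C10H15ClFNO2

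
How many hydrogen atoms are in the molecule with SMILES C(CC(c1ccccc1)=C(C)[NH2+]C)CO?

20

Hydrogens are implicit in SMILES; fill each atom to its normal valence:
  5 × C (aromatic): 1 H each → 5
  3 × C: 2 H each → 6
  2 × C: 3 H each → 6
  2 × C: no H
  1 × C (aromatic): no H
  1 × N (charge +1): 2 H
  1 × O: 1 H
  Total hydrogens = 20.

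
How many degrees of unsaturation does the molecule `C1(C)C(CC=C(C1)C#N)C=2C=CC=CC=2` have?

8

Molecular formula from the SMILES: C14H15N.
DoU = (2C + 2 + N − H − X)/2 = (2·14 + 2 + 1 − 15 − 0)/2 = 16/2 = 8.
(Structurally: 2 ring(s) + 6 π bond(s) = 8.)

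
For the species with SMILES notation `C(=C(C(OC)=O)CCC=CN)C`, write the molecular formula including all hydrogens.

C9H15NO2

Heavy atoms from the SMILES: 9 C, 1 N, 2 O.
Implicit hydrogens by atom environment:
  3 × C: 1 H each → 3
  2 × C: 3 H each → 6
  2 × C: 2 H each → 4
  2 × C: no H
  2 × O: no H
  1 × N: 2 H
  Total hydrogens = 15.
Molecular formula: C9H15NO2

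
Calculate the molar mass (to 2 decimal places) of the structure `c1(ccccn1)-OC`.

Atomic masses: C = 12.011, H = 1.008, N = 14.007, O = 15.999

109.13

Molecular formula: C6H7NO.
M = 6×12.011 + 7×1.008 + 1×14.007 + 1×15.999 = 109.13 g/mol.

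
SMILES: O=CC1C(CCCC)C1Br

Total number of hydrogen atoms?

13

Hydrogens are implicit in SMILES; fill each atom to its normal valence:
  4 × C: 1 H each → 4
  3 × C: 2 H each → 6
  1 × Br: no H
  1 × C: 3 H
  1 × O: no H
  Total hydrogens = 13.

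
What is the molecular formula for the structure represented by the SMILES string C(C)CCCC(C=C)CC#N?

Heavy atoms from the SMILES: 10 C, 1 N.
Implicit hydrogens by atom environment:
  6 × C: 2 H each → 12
  2 × C: 1 H each → 2
  1 × C: 3 H
  1 × C: no H
  1 × N: no H
  Total hydrogens = 17.
Molecular formula: C10H17N

C10H17N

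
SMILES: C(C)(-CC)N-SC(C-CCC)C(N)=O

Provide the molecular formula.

Heavy atoms from the SMILES: 10 C, 2 N, 1 O, 1 S.
Implicit hydrogens by atom environment:
  4 × C: 2 H each → 8
  3 × C: 3 H each → 9
  2 × C: 1 H each → 2
  1 × C: no H
  1 × N: 2 H
  1 × N: 1 H
  1 × O: no H
  1 × S: no H
  Total hydrogens = 22.
Molecular formula: C10H22N2OS

C10H22N2OS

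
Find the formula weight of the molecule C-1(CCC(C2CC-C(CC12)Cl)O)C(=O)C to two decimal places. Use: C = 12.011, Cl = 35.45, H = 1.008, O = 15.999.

230.73

Molecular formula: C12H19ClO2.
M = 12×12.011 + 1×35.45 + 19×1.008 + 2×15.999 = 230.73 g/mol.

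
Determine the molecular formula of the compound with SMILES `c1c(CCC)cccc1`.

Heavy atoms from the SMILES: 9 C.
Implicit hydrogens by atom environment:
  5 × C (aromatic): 1 H each → 5
  2 × C: 2 H each → 4
  1 × C: 3 H
  1 × C (aromatic): no H
  Total hydrogens = 12.
Molecular formula: C9H12

C9H12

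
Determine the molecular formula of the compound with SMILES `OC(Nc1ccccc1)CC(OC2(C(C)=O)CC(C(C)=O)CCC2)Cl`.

C19H26ClNO4

Heavy atoms from the SMILES: 19 C, 1 Cl, 1 N, 4 O.
Implicit hydrogens by atom environment:
  5 × C: 2 H each → 10
  5 × C (aromatic): 1 H each → 5
  3 × C: 1 H each → 3
  3 × C: no H
  3 × O: no H
  2 × C: 3 H each → 6
  1 × C (aromatic): no H
  1 × Cl: no H
  1 × N: 1 H
  1 × O: 1 H
  Total hydrogens = 26.
Molecular formula: C19H26ClNO4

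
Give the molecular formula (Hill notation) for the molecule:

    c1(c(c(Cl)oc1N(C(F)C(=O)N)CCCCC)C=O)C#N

C13H15ClFN3O3

Heavy atoms from the SMILES: 13 C, 1 Cl, 1 F, 3 N, 3 O.
Implicit hydrogens by atom environment:
  4 × C: 2 H each → 8
  4 × C (aromatic): no H
  2 × C: 1 H each → 2
  2 × C: no H
  2 × N: no H
  2 × O: no H
  1 × C: 3 H
  1 × Cl: no H
  1 × F: no H
  1 × N: 2 H
  1 × O (aromatic): no H
  Total hydrogens = 15.
Molecular formula: C13H15ClFN3O3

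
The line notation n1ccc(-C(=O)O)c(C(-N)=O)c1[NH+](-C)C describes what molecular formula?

Heavy atoms from the SMILES: 9 C, 3 N, 3 O.
Implicit hydrogens by atom environment:
  3 × C (aromatic): no H
  2 × C: 3 H each → 6
  2 × C (aromatic): 1 H each → 2
  2 × C: no H
  2 × O: no H
  1 × N: 2 H
  1 × N (charge +1): 1 H
  1 × N (aromatic): no H
  1 × O: 1 H
  Total hydrogens = 12.
Net charge +1.
Molecular formula: C9H12N3O3+

C9H12N3O3+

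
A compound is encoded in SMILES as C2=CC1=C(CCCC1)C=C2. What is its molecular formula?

Heavy atoms from the SMILES: 10 C.
Implicit hydrogens by atom environment:
  4 × C: 2 H each → 8
  4 × C (aromatic): 1 H each → 4
  2 × C (aromatic): no H
  Total hydrogens = 12.
Molecular formula: C10H12

C10H12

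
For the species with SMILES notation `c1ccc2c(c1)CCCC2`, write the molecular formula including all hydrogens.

C10H12

Heavy atoms from the SMILES: 10 C.
Implicit hydrogens by atom environment:
  4 × C: 2 H each → 8
  4 × C (aromatic): 1 H each → 4
  2 × C (aromatic): no H
  Total hydrogens = 12.
Molecular formula: C10H12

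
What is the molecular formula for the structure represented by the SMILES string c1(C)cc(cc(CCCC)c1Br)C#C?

Heavy atoms from the SMILES: 1 Br, 13 C.
Implicit hydrogens by atom environment:
  4 × C (aromatic): no H
  3 × C: 2 H each → 6
  2 × C: 3 H each → 6
  2 × C (aromatic): 1 H each → 2
  1 × Br: no H
  1 × C: 1 H
  1 × C: no H
  Total hydrogens = 15.
Molecular formula: C13H15Br

C13H15Br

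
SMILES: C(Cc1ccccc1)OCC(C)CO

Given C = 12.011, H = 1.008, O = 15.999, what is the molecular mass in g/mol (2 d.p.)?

Molecular formula: C12H18O2.
M = 12×12.011 + 18×1.008 + 2×15.999 = 194.27 g/mol.

194.27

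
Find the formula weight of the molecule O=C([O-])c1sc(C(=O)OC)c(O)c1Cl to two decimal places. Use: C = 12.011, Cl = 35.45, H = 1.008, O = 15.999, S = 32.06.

235.61

Molecular formula: C7H4ClO5S-.
M = 7×12.011 + 1×35.45 + 4×1.008 + 5×15.999 + 1×32.06 = 235.61 g/mol.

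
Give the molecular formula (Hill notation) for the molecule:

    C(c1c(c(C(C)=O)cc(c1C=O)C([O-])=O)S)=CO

Heavy atoms from the SMILES: 12 C, 5 O, 1 S.
Implicit hydrogens by atom environment:
  5 × C (aromatic): no H
  3 × C: 1 H each → 3
  3 × O: no H
  2 × C: no H
  1 × C: 3 H
  1 × C (aromatic): 1 H
  1 × O: 1 H
  1 × O (charge -1): no H
  1 × S: 1 H
  Total hydrogens = 9.
Net charge -1.
Molecular formula: C12H9O5S-

C12H9O5S-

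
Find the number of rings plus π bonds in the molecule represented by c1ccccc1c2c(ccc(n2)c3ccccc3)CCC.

12

Molecular formula from the SMILES: C20H19N.
DoU = (2C + 2 + N − H − X)/2 = (2·20 + 2 + 1 − 19 − 0)/2 = 24/2 = 12.
(Structurally: 3 ring(s) + 9 π bond(s) = 12.)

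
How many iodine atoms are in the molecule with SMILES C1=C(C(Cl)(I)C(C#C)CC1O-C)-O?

1

The symbol for iodine appears 1 time in the SMILES.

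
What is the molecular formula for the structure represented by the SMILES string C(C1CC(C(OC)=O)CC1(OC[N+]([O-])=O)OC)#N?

C10H14N2O6

Heavy atoms from the SMILES: 10 C, 2 N, 6 O.
Implicit hydrogens by atom environment:
  5 × O: no H
  3 × C: 2 H each → 6
  3 × C: no H
  2 × C: 3 H each → 6
  2 × C: 1 H each → 2
  1 × N: no H
  1 × N (charge +1): no H
  1 × O (charge -1): no H
  Total hydrogens = 14.
Molecular formula: C10H14N2O6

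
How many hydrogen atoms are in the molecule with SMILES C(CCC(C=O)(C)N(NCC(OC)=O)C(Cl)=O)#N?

14

Hydrogens are implicit in SMILES; fill each atom to its normal valence:
  4 × C: no H
  4 × O: no H
  3 × C: 2 H each → 6
  2 × C: 3 H each → 6
  2 × N: no H
  1 × C: 1 H
  1 × Cl: no H
  1 × N: 1 H
  Total hydrogens = 14.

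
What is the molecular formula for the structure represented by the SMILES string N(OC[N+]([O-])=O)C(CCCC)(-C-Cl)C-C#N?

Heavy atoms from the SMILES: 9 C, 1 Cl, 3 N, 3 O.
Implicit hydrogens by atom environment:
  6 × C: 2 H each → 12
  2 × C: no H
  2 × O: no H
  1 × C: 3 H
  1 × Cl: no H
  1 × N: 1 H
  1 × N (charge +1): no H
  1 × N: no H
  1 × O (charge -1): no H
  Total hydrogens = 16.
Molecular formula: C9H16ClN3O3

C9H16ClN3O3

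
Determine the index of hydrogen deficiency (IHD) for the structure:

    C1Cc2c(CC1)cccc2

5

Molecular formula from the SMILES: C10H12.
DoU = (2C + 2 + N − H − X)/2 = (2·10 + 2 + 0 − 12 − 0)/2 = 10/2 = 5.
(Structurally: 2 ring(s) + 3 π bond(s) = 5.)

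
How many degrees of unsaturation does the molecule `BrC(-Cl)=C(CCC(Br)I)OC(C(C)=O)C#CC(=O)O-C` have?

5

Molecular formula from the SMILES: C12H12Br2ClIO4.
DoU = (2C + 2 + N − H − X)/2 = (2·12 + 2 + 0 − 12 − 4)/2 = 10/2 = 5.
(Structurally: 0 ring(s) + 5 π bond(s) = 5.)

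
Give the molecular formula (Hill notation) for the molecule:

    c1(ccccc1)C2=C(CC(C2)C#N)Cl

Heavy atoms from the SMILES: 12 C, 1 Cl, 1 N.
Implicit hydrogens by atom environment:
  5 × C (aromatic): 1 H each → 5
  3 × C: no H
  2 × C: 2 H each → 4
  1 × C: 1 H
  1 × C (aromatic): no H
  1 × Cl: no H
  1 × N: no H
  Total hydrogens = 10.
Molecular formula: C12H10ClN

C12H10ClN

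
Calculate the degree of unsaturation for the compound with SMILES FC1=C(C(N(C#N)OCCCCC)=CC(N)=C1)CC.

6

Molecular formula from the SMILES: C14H20FN3O.
DoU = (2C + 2 + N − H − X)/2 = (2·14 + 2 + 3 − 20 − 1)/2 = 12/2 = 6.
(Structurally: 1 ring(s) + 5 π bond(s) = 6.)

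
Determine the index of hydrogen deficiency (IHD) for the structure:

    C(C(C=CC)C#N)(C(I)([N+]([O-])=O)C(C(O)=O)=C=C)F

Molecular formula from the SMILES: C11H10FIN2O4.
DoU = (2C + 2 + N − H − X)/2 = (2·11 + 2 + 2 − 10 − 2)/2 = 14/2 = 7.
(Structurally: 0 ring(s) + 7 π bond(s) = 7.)

7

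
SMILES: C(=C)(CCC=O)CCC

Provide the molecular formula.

Heavy atoms from the SMILES: 8 C, 1 O.
Implicit hydrogens by atom environment:
  5 × C: 2 H each → 10
  1 × C: 3 H
  1 × C: 1 H
  1 × C: no H
  1 × O: no H
  Total hydrogens = 14.
Molecular formula: C8H14O

C8H14O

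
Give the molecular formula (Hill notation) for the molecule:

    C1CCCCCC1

C7H14

Heavy atoms from the SMILES: 7 C.
Implicit hydrogens by atom environment:
  7 × C: 2 H each → 14
  Total hydrogens = 14.
Molecular formula: C7H14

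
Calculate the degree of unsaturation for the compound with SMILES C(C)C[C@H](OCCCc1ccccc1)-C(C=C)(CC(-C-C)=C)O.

Molecular formula from the SMILES: C21H32O2.
DoU = (2C + 2 + N − H − X)/2 = (2·21 + 2 + 0 − 32 − 0)/2 = 12/2 = 6.
(Structurally: 1 ring(s) + 5 π bond(s) = 6.)

6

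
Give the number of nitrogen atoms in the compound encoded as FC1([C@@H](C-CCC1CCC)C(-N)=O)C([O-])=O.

The symbol for nitrogen appears 1 time in the SMILES.

1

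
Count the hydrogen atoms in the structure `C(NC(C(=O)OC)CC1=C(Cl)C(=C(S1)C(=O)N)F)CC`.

16

Hydrogens are implicit in SMILES; fill each atom to its normal valence:
  4 × C (aromatic): no H
  3 × C: 2 H each → 6
  3 × O: no H
  2 × C: 3 H each → 6
  2 × C: no H
  1 × C: 1 H
  1 × Cl: no H
  1 × F: no H
  1 × N: 2 H
  1 × N: 1 H
  1 × S (aromatic): no H
  Total hydrogens = 16.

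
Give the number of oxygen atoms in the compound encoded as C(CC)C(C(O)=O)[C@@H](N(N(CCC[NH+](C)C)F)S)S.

The symbol for oxygen appears 2 times in the SMILES.

2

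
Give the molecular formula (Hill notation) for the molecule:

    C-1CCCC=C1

Heavy atoms from the SMILES: 6 C.
Implicit hydrogens by atom environment:
  4 × C: 2 H each → 8
  2 × C: 1 H each → 2
  Total hydrogens = 10.
Molecular formula: C6H10

C6H10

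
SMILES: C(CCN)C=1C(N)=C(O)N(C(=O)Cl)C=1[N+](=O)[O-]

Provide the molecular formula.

Heavy atoms from the SMILES: 8 C, 1 Cl, 4 N, 4 O.
Implicit hydrogens by atom environment:
  4 × C (aromatic): no H
  3 × C: 2 H each → 6
  2 × N: 2 H each → 4
  2 × O: no H
  1 × C: no H
  1 × Cl: no H
  1 × N (aromatic): no H
  1 × N (charge +1): no H
  1 × O: 1 H
  1 × O (charge -1): no H
  Total hydrogens = 11.
Molecular formula: C8H11ClN4O4

C8H11ClN4O4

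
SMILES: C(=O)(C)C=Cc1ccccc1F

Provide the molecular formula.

Heavy atoms from the SMILES: 10 C, 1 F, 1 O.
Implicit hydrogens by atom environment:
  4 × C (aromatic): 1 H each → 4
  2 × C: 1 H each → 2
  2 × C (aromatic): no H
  1 × C: 3 H
  1 × C: no H
  1 × F: no H
  1 × O: no H
  Total hydrogens = 9.
Molecular formula: C10H9FO

C10H9FO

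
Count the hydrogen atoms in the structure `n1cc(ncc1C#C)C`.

Hydrogens are implicit in SMILES; fill each atom to its normal valence:
  2 × C (aromatic): 1 H each → 2
  2 × C (aromatic): no H
  2 × N (aromatic): no H
  1 × C: 3 H
  1 × C: 1 H
  1 × C: no H
  Total hydrogens = 6.

6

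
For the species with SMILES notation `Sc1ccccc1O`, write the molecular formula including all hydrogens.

Heavy atoms from the SMILES: 6 C, 1 O, 1 S.
Implicit hydrogens by atom environment:
  4 × C (aromatic): 1 H each → 4
  2 × C (aromatic): no H
  1 × O: 1 H
  1 × S: 1 H
  Total hydrogens = 6.
Molecular formula: C6H6OS

C6H6OS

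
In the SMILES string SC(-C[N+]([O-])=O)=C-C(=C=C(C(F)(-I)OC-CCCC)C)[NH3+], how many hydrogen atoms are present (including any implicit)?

Hydrogens are implicit in SMILES; fill each atom to its normal valence:
  5 × C: 2 H each → 10
  5 × C: no H
  2 × C: 3 H each → 6
  2 × O: no H
  1 × C: 1 H
  1 × F: no H
  1 × I: no H
  1 × N (charge +1): 3 H
  1 × N (charge +1): no H
  1 × O (charge -1): no H
  1 × S: 1 H
  Total hydrogens = 21.

21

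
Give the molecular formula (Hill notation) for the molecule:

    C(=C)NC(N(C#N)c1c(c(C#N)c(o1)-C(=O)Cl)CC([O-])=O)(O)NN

Heavy atoms from the SMILES: 12 C, 1 Cl, 6 N, 5 O.
Implicit hydrogens by atom environment:
  5 × C: no H
  4 × C (aromatic): no H
  3 × N: no H
  2 × C: 2 H each → 4
  2 × N: 1 H each → 2
  2 × O: no H
  1 × C: 1 H
  1 × Cl: no H
  1 × N: 2 H
  1 × O: 1 H
  1 × O (aromatic): no H
  1 × O (charge -1): no H
  Total hydrogens = 10.
Net charge -1.
Molecular formula: C12H10ClN6O5-

C12H10ClN6O5-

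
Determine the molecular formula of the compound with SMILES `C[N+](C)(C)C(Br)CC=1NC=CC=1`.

Heavy atoms from the SMILES: 1 Br, 9 C, 2 N.
Implicit hydrogens by atom environment:
  3 × C: 3 H each → 9
  3 × C (aromatic): 1 H each → 3
  1 × Br: no H
  1 × C: 2 H
  1 × C: 1 H
  1 × C (aromatic): no H
  1 × N (aromatic): 1 H
  1 × N (charge +1): no H
  Total hydrogens = 16.
Net charge +1.
Molecular formula: C9H16BrN2+

C9H16BrN2+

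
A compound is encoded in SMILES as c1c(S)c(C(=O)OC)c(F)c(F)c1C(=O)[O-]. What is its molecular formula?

Heavy atoms from the SMILES: 9 C, 2 F, 4 O, 1 S.
Implicit hydrogens by atom environment:
  5 × C (aromatic): no H
  3 × O: no H
  2 × C: no H
  2 × F: no H
  1 × C: 3 H
  1 × C (aromatic): 1 H
  1 × O (charge -1): no H
  1 × S: 1 H
  Total hydrogens = 5.
Net charge -1.
Molecular formula: C9H5F2O4S-

C9H5F2O4S-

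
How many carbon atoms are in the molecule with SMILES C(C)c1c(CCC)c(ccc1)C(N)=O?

12

The symbol for carbon appears 12 times in the SMILES. Lowercase c denotes aromatic carbon and counts toward C.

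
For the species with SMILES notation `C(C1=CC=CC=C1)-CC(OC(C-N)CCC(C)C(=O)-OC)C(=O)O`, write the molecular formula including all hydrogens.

C18H27NO5

Heavy atoms from the SMILES: 18 C, 1 N, 5 O.
Implicit hydrogens by atom environment:
  5 × C: 2 H each → 10
  5 × C (aromatic): 1 H each → 5
  4 × O: no H
  3 × C: 1 H each → 3
  2 × C: 3 H each → 6
  2 × C: no H
  1 × C (aromatic): no H
  1 × N: 2 H
  1 × O: 1 H
  Total hydrogens = 27.
Molecular formula: C18H27NO5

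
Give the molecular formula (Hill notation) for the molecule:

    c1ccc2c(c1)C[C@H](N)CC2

C10H13N

Heavy atoms from the SMILES: 10 C, 1 N.
Implicit hydrogens by atom environment:
  4 × C (aromatic): 1 H each → 4
  3 × C: 2 H each → 6
  2 × C (aromatic): no H
  1 × C: 1 H
  1 × N: 2 H
  Total hydrogens = 13.
Molecular formula: C10H13N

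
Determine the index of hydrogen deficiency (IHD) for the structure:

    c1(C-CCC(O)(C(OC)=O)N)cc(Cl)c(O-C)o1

Molecular formula from the SMILES: C11H16ClNO5.
DoU = (2C + 2 + N − H − X)/2 = (2·11 + 2 + 1 − 16 − 1)/2 = 8/2 = 4.
(Structurally: 1 ring(s) + 3 π bond(s) = 4.)

4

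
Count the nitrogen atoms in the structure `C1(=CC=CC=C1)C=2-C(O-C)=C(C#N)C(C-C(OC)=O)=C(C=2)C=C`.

The symbol for nitrogen appears 1 time in the SMILES.

1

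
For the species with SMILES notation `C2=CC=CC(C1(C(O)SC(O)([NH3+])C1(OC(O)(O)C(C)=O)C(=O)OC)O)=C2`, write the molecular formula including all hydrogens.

Heavy atoms from the SMILES: 15 C, 1 N, 9 O, 1 S.
Implicit hydrogens by atom environment:
  6 × C: no H
  5 × C (aromatic): 1 H each → 5
  5 × O: 1 H each → 5
  4 × O: no H
  2 × C: 3 H each → 6
  1 × C: 1 H
  1 × C (aromatic): no H
  1 × N (charge +1): 3 H
  1 × S: no H
  Total hydrogens = 20.
Net charge +1.
Molecular formula: C15H20NO9S+

C15H20NO9S+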